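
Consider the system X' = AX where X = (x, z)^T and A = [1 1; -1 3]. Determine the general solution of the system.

Coefficient matrix A = [[1, 1], [-1, 3]].
Characteristic polynomial det(A - λI) = λ^2 - 4λ + 4 = 0.
Single eigenvalue λ = 2 with algebraic multiplicity 2.
Eigenvector v = (-1,-1); generalized eigenvector w with (A-λI)w=v is (-1,-2).
General solution: e^(2t)[C_1·v + C_2·(t·v + w)].

x(t) = -C_1e^(2t) - C_2te^(2t) - C_2e^(2t), z(t) = -C_1e^(2t) - C_2te^(2t) - 2C_2e^(2t)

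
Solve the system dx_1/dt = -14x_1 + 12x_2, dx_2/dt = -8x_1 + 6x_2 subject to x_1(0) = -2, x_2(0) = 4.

x_1(t) = 16e^(-2t) - 18e^(-6t), x_2(t) = 16e^(-2t) - 12e^(-6t)

Coefficient matrix A = [[-14, 12], [-8, 6]].
Characteristic polynomial det(A - λI) = λ^2 + 8λ + 12 = 0.
Eigenvalues λ = -6, -2.
For λ=-6: (A-λI) row 1 is [-8, 12], so an eigenvector is (3, 2).
For λ=-2: (A-λI) row 1 is [-12, 12], so an eigenvector is (-1, -1).
General solution: C_1e^(-6t)(3,2) + C_2e^(-2t)(-1,-1).
Applying x_1(0)=-2, x_2(0)=4 gives C_1=-6, C_2=-16.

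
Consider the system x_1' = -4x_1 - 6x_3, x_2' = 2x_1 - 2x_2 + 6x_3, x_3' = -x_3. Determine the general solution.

x_1(t) = c_1e^(-4t) - 2c_3e^(-t), x_2(t) = -c_1e^(-4t) + c_2e^(-2t) + 2c_3e^(-t), x_3(t) = c_3e^(-t)

Coefficient matrix A = [[-4, 0, -6], [2, -2, 6], [0, 0, -1]].
det(A - λI) = 0 gives eigenvalues λ = -4, -2, -1.
For λ=-4: eigenvector (1,-1,0).
For λ=-2: eigenvector (0,1,0).
For λ=-1: eigenvector (-2,2,1).
General solution: c_1e^(-4t)(1,-1,0) + c_2e^(-2t)(0,1,0) + c_3e^(-t)(-2,2,1).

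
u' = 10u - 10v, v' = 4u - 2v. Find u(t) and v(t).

Coefficient matrix A = [[10, -10], [4, -2]].
Characteristic polynomial det(A - λI) = λ^2 - 8λ + 20 = 0.
Eigenvalues λ = 4 ± 2i (complex conjugate pair).
For λ=4+2i: an eigenvector is (-1,-1) - i(2,1) = (-1 - 2i, -1 - i).
A real fundamental pair from Re and Im of e^((4+2i)t)v: X_1 = e^(4t)(cos(2t)·(-1,-1) + sin(2t)·(2,1)), X_2 = e^(4t)(sin(2t)·(-1,-1) - cos(2t)·(2,1)).
General solution: K_1X_1 + K_2X_2.

u(t) = 2K_1e^(4t)sin(2t) - K_1e^(4t)cos(2t) - K_2e^(4t)sin(2t) - 2K_2e^(4t)cos(2t), v(t) = K_1e^(4t)sin(2t) - K_1e^(4t)cos(2t) - K_2e^(4t)sin(2t) - K_2e^(4t)cos(2t)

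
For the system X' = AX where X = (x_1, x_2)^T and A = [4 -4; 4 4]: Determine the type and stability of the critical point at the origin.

A = [[4,-4],[4,4]]; det(A-λI) = λ^2 - 8λ + 32.
λ = 4 ± 4i: positive real part.

unstable spiral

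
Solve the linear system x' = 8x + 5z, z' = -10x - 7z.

x(t) = K_1e^(-2t) + K_2e^(3t), z(t) = -2K_1e^(-2t) - K_2e^(3t)

Coefficient matrix A = [[8, 5], [-10, -7]].
Characteristic polynomial det(A - λI) = λ^2 - λ - 6 = 0.
Eigenvalues λ = -2, 3.
For λ=-2: (A-λI) row 1 is [10, 5], so an eigenvector is (1, -2).
For λ=3: (A-λI) row 1 is [5, 5], so an eigenvector is (1, -1).
General solution: K_1e^(-2t)(1,-2) + K_2e^(3t)(1,-1).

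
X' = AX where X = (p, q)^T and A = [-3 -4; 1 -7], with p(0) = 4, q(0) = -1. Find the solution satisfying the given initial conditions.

Coefficient matrix A = [[-3, -4], [1, -7]].
Characteristic polynomial det(A - λI) = λ^2 + 10λ + 25 = 0.
Single eigenvalue λ = -5 with algebraic multiplicity 2.
Eigenvector v = (2,1); generalized eigenvector w with (A-λI)w=v is (-1,-1).
General solution: e^(-5t)[K_1·v + K_2·(t·v + w)].
Applying p(0)=4, q(0)=-1 gives K_1=5, K_2=6.

p(t) = 12te^(-5t) + 4e^(-5t), q(t) = 6te^(-5t) - e^(-5t)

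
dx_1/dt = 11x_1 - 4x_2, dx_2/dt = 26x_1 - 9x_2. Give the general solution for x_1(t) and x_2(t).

x_1(t) = -K_1e^(t)sin(2t) - K_1e^(t)cos(2t) - K_2e^(t)sin(2t) + K_2e^(t)cos(2t), x_2(t) = -3K_1e^(t)sin(2t) - 2K_1e^(t)cos(2t) - 2K_2e^(t)sin(2t) + 3K_2e^(t)cos(2t)

Coefficient matrix A = [[11, -4], [26, -9]].
Characteristic polynomial det(A - λI) = λ^2 - 2λ + 5 = 0.
Eigenvalues λ = 1 ± 2i (complex conjugate pair).
For λ=1+2i: an eigenvector is (-1,-2) - i(-1,-3) = (-1 + i, -2 + 3i).
A real fundamental pair from Re and Im of e^((1+2i)t)v: X_1 = e^(t)(cos(2t)·(-1,-2) + sin(2t)·(-1,-3)), X_2 = e^(t)(sin(2t)·(-1,-2) - cos(2t)·(-1,-3)).
General solution: K_1X_1 + K_2X_2.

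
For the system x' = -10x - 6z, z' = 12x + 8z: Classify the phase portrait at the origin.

A = [[-10,-6],[12,8]]; det(A-λI) = λ^2 + 2λ - 8.
λ = 2, -4: opposite signs.

saddle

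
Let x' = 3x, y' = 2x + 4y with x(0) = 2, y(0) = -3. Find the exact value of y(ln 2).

-16

A = [[3,0],[2,4]]; eigenvalues λ = 3, 4.
Eigenvectors: (-1,2) for λ=3, (0,-1) for λ=4.
From the initial condition, c_1 = -2, c_2 = -1.
y(ln 2) = (-2)(2^3)(2) + (-1)(2^4)(-1) = -16.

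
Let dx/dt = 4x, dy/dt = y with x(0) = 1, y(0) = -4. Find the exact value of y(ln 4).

A = [[4,0],[0,1]]; eigenvalues λ = 1, 4.
Eigenvectors: (0,-1) for λ=1, (1,0) for λ=4.
From the initial condition, c_1 = 4, c_2 = 1.
y(ln 4) = (4)(4^1)(-1) + (1)(4^4)(0) = -16.

-16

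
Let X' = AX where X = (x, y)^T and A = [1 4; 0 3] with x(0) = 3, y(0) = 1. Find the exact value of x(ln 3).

A = [[1,4],[0,3]]; eigenvalues λ = 1, 3.
Eigenvectors: (-1,0) for λ=1, (-2,-1) for λ=3.
From the initial condition, c_1 = -1, c_2 = -1.
x(ln 3) = (-1)(3^1)(-1) + (-1)(3^3)(-2) = 57.

57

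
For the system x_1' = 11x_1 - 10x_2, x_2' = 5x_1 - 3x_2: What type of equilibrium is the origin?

A = [[11,-10],[5,-3]]; det(A-λI) = λ^2 - 8λ + 17.
λ = 4 ± i: positive real part.

unstable spiral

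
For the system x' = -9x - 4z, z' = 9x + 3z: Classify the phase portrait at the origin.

A = [[-9,-4],[9,3]]; det(A-λI) = λ^2 + 6λ + 9.
repeated λ = -3 with a single eigenvector.

stable improper node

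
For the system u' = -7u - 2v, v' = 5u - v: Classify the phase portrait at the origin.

A = [[-7,-2],[5,-1]]; det(A-λI) = λ^2 + 8λ + 17.
λ = -4 ± i: negative real part.

stable spiral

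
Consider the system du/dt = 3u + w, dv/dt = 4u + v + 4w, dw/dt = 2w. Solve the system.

Coefficient matrix A = [[3, 0, 1], [4, 1, 4], [0, 0, 2]].
det(A - λI) = 0 gives eigenvalues λ = 3, 1, 2.
For λ=3: eigenvector (1,2,0).
For λ=1: eigenvector (0,1,0).
For λ=2: eigenvector (-1,0,1).
General solution: K_1e^(3t)(1,2,0) + K_2e^(t)(0,1,0) + K_3e^(2t)(-1,0,1).

u(t) = K_1e^(3t) - K_3e^(2t), v(t) = 2K_1e^(3t) + K_2e^(t), w(t) = K_3e^(2t)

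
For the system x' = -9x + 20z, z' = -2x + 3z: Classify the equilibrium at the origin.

A = [[-9,20],[-2,3]]; det(A-λI) = λ^2 + 6λ + 13.
λ = -3 ± 2i: negative real part.

stable spiral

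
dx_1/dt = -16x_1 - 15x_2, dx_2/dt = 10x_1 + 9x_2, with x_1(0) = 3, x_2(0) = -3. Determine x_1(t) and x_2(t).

Coefficient matrix A = [[-16, -15], [10, 9]].
Characteristic polynomial det(A - λI) = λ^2 + 7λ + 6 = 0.
Eigenvalues λ = -6, -1.
For λ=-6: (A-λI) row 1 is [-10, -15], so an eigenvector is (3, -2).
For λ=-1: (A-λI) row 1 is [-15, -15], so an eigenvector is (-1, 1).
General solution: K_1e^(-6t)(3,-2) + K_2e^(-t)(-1,1).
Applying x_1(0)=3, x_2(0)=-3 gives K_1=0, K_2=-3.

x_1(t) = 3e^(-t), x_2(t) = -3e^(-t)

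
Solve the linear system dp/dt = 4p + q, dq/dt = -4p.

Coefficient matrix A = [[4, 1], [-4, 0]].
Characteristic polynomial det(A - λI) = λ^2 - 4λ + 4 = 0.
Single eigenvalue λ = 2 with algebraic multiplicity 2.
Eigenvector v = (-1,2); generalized eigenvector w with (A-λI)w=v is (-2,3).
General solution: e^(2t)[c_1·v + c_2·(t·v + w)].

p(t) = -c_1e^(2t) - c_2te^(2t) - 2c_2e^(2t), q(t) = 2c_1e^(2t) + 2c_2te^(2t) + 3c_2e^(2t)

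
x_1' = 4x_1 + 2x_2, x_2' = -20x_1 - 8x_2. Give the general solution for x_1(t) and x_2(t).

Coefficient matrix A = [[4, 2], [-20, -8]].
Characteristic polynomial det(A - λI) = λ^2 + 4λ + 8 = 0.
Eigenvalues λ = -2 ± 2i (complex conjugate pair).
For λ=-2+2i: an eigenvector is (-1,3) - i(0,1) = (-1, 3 - i).
A real fundamental pair from Re and Im of e^((-2+2i)t)v: X_1 = e^(-2t)(cos(2t)·(-1,3) + sin(2t)·(0,1)), X_2 = e^(-2t)(sin(2t)·(-1,3) - cos(2t)·(0,1)).
General solution: C_1X_1 + C_2X_2.

x_1(t) = -C_1e^(-2t)cos(2t) - C_2e^(-2t)sin(2t), x_2(t) = C_1e^(-2t)sin(2t) + 3C_1e^(-2t)cos(2t) + 3C_2e^(-2t)sin(2t) - C_2e^(-2t)cos(2t)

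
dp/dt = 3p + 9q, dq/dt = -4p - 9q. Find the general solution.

p(t) = 3K_1e^(-3t) + 3K_2te^(-3t) + 2K_2e^(-3t), q(t) = -2K_1e^(-3t) - 2K_2te^(-3t) - K_2e^(-3t)

Coefficient matrix A = [[3, 9], [-4, -9]].
Characteristic polynomial det(A - λI) = λ^2 + 6λ + 9 = 0.
Single eigenvalue λ = -3 with algebraic multiplicity 2.
Eigenvector v = (3,-2); generalized eigenvector w with (A-λI)w=v is (2,-1).
General solution: e^(-3t)[K_1·v + K_2·(t·v + w)].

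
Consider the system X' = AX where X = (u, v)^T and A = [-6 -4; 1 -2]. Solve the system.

u(t) = 2c_1e^(-4t) + 2c_2te^(-4t) + c_2e^(-4t), v(t) = -c_1e^(-4t) - c_2te^(-4t) - c_2e^(-4t)

Coefficient matrix A = [[-6, -4], [1, -2]].
Characteristic polynomial det(A - λI) = λ^2 + 8λ + 16 = 0.
Single eigenvalue λ = -4 with algebraic multiplicity 2.
Eigenvector v = (2,-1); generalized eigenvector w with (A-λI)w=v is (1,-1).
General solution: e^(-4t)[c_1·v + c_2·(t·v + w)].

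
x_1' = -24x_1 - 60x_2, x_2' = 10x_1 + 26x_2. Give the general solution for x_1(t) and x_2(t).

x_1(t) = 3K_1e^(-4t) - 2K_2e^(6t), x_2(t) = -K_1e^(-4t) + K_2e^(6t)

Coefficient matrix A = [[-24, -60], [10, 26]].
Characteristic polynomial det(A - λI) = λ^2 - 2λ - 24 = 0.
Eigenvalues λ = -4, 6.
For λ=-4: (A-λI) row 1 is [-20, -60], so an eigenvector is (3, -1).
For λ=6: (A-λI) row 1 is [-30, -60], so an eigenvector is (-2, 1).
General solution: K_1e^(-4t)(3,-1) + K_2e^(6t)(-2,1).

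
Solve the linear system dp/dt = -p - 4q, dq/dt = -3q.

p(t) = -K_1e^(-t) + 2K_2e^(-3t), q(t) = K_2e^(-3t)

Coefficient matrix A = [[-1, -4], [0, -3]].
Characteristic polynomial det(A - λI) = λ^2 + 4λ + 3 = 0.
Eigenvalues λ = -1, -3.
For λ=-1: (A-λI) row 1 is [0, -4], so an eigenvector is (-1, 0).
For λ=-3: (A-λI) row 1 is [2, -4], so an eigenvector is (2, 1).
General solution: K_1e^(-t)(-1,0) + K_2e^(-3t)(2,1).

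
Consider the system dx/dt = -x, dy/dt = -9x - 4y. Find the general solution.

Coefficient matrix A = [[-1, 0], [-9, -4]].
Characteristic polynomial det(A - λI) = λ^2 + 5λ + 4 = 0.
Eigenvalues λ = -1, -4.
For λ=-1: (A-λI) row 2 is [-9, -3], so an eigenvector is (-1, 3).
For λ=-4: (A-λI) row 1 is [3, 0], so an eigenvector is (0, 1).
General solution: c_1e^(-t)(-1,3) + c_2e^(-4t)(0,1).

x(t) = -c_1e^(-t), y(t) = 3c_1e^(-t) + c_2e^(-4t)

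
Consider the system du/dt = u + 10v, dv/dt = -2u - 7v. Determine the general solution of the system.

Coefficient matrix A = [[1, 10], [-2, -7]].
Characteristic polynomial det(A - λI) = λ^2 + 6λ + 13 = 0.
Eigenvalues λ = -3 ± 2i (complex conjugate pair).
For λ=-3+2i: an eigenvector is (2,-1) - i(-1,0) = (2 + i, -1).
A real fundamental pair from Re and Im of e^((-3+2i)t)v: X_1 = e^(-3t)(cos(2t)·(2,-1) + sin(2t)·(-1,0)), X_2 = e^(-3t)(sin(2t)·(2,-1) - cos(2t)·(-1,0)).
General solution: c_1X_1 + c_2X_2.

u(t) = -c_1e^(-3t)sin(2t) + 2c_1e^(-3t)cos(2t) + 2c_2e^(-3t)sin(2t) + c_2e^(-3t)cos(2t), v(t) = -c_1e^(-3t)cos(2t) - c_2e^(-3t)sin(2t)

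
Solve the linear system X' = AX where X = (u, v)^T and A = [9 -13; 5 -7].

u(t) = 3C_1e^(t)sin(t) + 2C_1e^(t)cos(t) + 2C_2e^(t)sin(t) - 3C_2e^(t)cos(t), v(t) = 2C_1e^(t)sin(t) + C_1e^(t)cos(t) + C_2e^(t)sin(t) - 2C_2e^(t)cos(t)

Coefficient matrix A = [[9, -13], [5, -7]].
Characteristic polynomial det(A - λI) = λ^2 - 2λ + 2 = 0.
Eigenvalues λ = 1 ± i (complex conjugate pair).
For λ=1+i: an eigenvector is (2,1) - i(3,2) = (2 - 3i, 1 - 2i).
A real fundamental pair from Re and Im of e^((1+i)t)v: X_1 = e^(t)(cos(t)·(2,1) + sin(t)·(3,2)), X_2 = e^(t)(sin(t)·(2,1) - cos(t)·(3,2)).
General solution: C_1X_1 + C_2X_2.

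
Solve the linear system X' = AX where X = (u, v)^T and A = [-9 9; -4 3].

u(t) = 3c_1e^(-3t) + 3c_2te^(-3t) + c_2e^(-3t), v(t) = 2c_1e^(-3t) + 2c_2te^(-3t) + c_2e^(-3t)

Coefficient matrix A = [[-9, 9], [-4, 3]].
Characteristic polynomial det(A - λI) = λ^2 + 6λ + 9 = 0.
Single eigenvalue λ = -3 with algebraic multiplicity 2.
Eigenvector v = (3,2); generalized eigenvector w with (A-λI)w=v is (1,1).
General solution: e^(-3t)[c_1·v + c_2·(t·v + w)].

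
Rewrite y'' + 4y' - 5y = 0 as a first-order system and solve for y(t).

Let x_1 = y, x_2 = y'. Then x_1' = x_2 and x_2' = 5x_1 - 4x_2.
A = [[0,1],[5,-4]]; det(A-λI) = λ^2 + 4λ - 5.
Eigenvalues λ = 1, -5 with eigenvectors (1,1), (1,-5).

y(t) = c_1e^(t) + c_2e^(-5t)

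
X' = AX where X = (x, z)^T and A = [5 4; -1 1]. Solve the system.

Coefficient matrix A = [[5, 4], [-1, 1]].
Characteristic polynomial det(A - λI) = λ^2 - 6λ + 9 = 0.
Single eigenvalue λ = 3 with algebraic multiplicity 2.
Eigenvector v = (-2,1); generalized eigenvector w with (A-λI)w=v is (3,-2).
General solution: e^(3t)[c_1·v + c_2·(t·v + w)].

x(t) = -2c_1e^(3t) - 2c_2te^(3t) + 3c_2e^(3t), z(t) = c_1e^(3t) + c_2te^(3t) - 2c_2e^(3t)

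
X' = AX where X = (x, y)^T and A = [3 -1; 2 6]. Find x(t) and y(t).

Coefficient matrix A = [[3, -1], [2, 6]].
Characteristic polynomial det(A - λI) = λ^2 - 9λ + 20 = 0.
Eigenvalues λ = 5, 4.
For λ=5: (A-λI) row 1 is [-2, -1], so an eigenvector is (1, -2).
For λ=4: (A-λI) row 1 is [-1, -1], so an eigenvector is (-1, 1).
General solution: K_1e^(5t)(1,-2) + K_2e^(4t)(-1,1).

x(t) = K_1e^(5t) - K_2e^(4t), y(t) = -2K_1e^(5t) + K_2e^(4t)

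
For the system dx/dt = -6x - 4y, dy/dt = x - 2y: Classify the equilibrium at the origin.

A = [[-6,-4],[1,-2]]; det(A-λI) = λ^2 + 8λ + 16.
repeated λ = -4 with a single eigenvector.

stable improper node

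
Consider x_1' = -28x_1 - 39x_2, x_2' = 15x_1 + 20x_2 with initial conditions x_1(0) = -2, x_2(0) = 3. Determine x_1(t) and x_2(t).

Coefficient matrix A = [[-28, -39], [15, 20]].
Characteristic polynomial det(A - λI) = λ^2 + 8λ + 25 = 0.
Eigenvalues λ = -4 ± 3i (complex conjugate pair).
For λ=-4+3i: an eigenvector is (-2,1) - i(3,-2) = (-2 - 3i, 1 + 2i).
A real fundamental pair from Re and Im of e^((-4+3i)t)v: X_1 = e^(-4t)(cos(3t)·(-2,1) + sin(3t)·(3,-2)), X_2 = e^(-4t)(sin(3t)·(-2,1) - cos(3t)·(3,-2)).
General solution: K_1X_1 + K_2X_2.
Applying x_1(0)=-2, x_2(0)=3 gives K_1=-5, K_2=4.

x_1(t) = -23e^(-4t)sin(3t) - 2e^(-4t)cos(3t), x_2(t) = 14e^(-4t)sin(3t) + 3e^(-4t)cos(3t)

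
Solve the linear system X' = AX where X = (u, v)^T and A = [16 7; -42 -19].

u(t) = c_1e^(-5t) - c_2e^(2t), v(t) = -3c_1e^(-5t) + 2c_2e^(2t)

Coefficient matrix A = [[16, 7], [-42, -19]].
Characteristic polynomial det(A - λI) = λ^2 + 3λ - 10 = 0.
Eigenvalues λ = -5, 2.
For λ=-5: (A-λI) row 1 is [21, 7], so an eigenvector is (1, -3).
For λ=2: (A-λI) row 1 is [14, 7], so an eigenvector is (-1, 2).
General solution: c_1e^(-5t)(1,-3) + c_2e^(2t)(-1,2).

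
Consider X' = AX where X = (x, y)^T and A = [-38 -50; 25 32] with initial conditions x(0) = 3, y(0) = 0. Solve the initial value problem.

x(t) = -21e^(-3t)sin(5t) + 3e^(-3t)cos(5t), y(t) = 15e^(-3t)sin(5t)

Coefficient matrix A = [[-38, -50], [25, 32]].
Characteristic polynomial det(A - λI) = λ^2 + 6λ + 34 = 0.
Eigenvalues λ = -3 ± 5i (complex conjugate pair).
For λ=-3+5i: an eigenvector is (-3,2) - i(1,-1) = (-3 - i, 2 + i).
A real fundamental pair from Re and Im of e^((-3+5i)t)v: X_1 = e^(-3t)(cos(5t)·(-3,2) + sin(5t)·(1,-1)), X_2 = e^(-3t)(sin(5t)·(-3,2) - cos(5t)·(1,-1)).
General solution: C_1X_1 + C_2X_2.
Applying x(0)=3, y(0)=0 gives C_1=-3, C_2=6.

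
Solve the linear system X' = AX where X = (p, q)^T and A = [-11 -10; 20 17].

p(t) = -2C_1e^(3t)sin(2t) + C_1e^(3t)cos(2t) + C_2e^(3t)sin(2t) + 2C_2e^(3t)cos(2t), q(t) = 3C_1e^(3t)sin(2t) - C_1e^(3t)cos(2t) - C_2e^(3t)sin(2t) - 3C_2e^(3t)cos(2t)

Coefficient matrix A = [[-11, -10], [20, 17]].
Characteristic polynomial det(A - λI) = λ^2 - 6λ + 13 = 0.
Eigenvalues λ = 3 ± 2i (complex conjugate pair).
For λ=3+2i: an eigenvector is (1,-1) - i(-2,3) = (1 + 2i, -1 - 3i).
A real fundamental pair from Re and Im of e^((3+2i)t)v: X_1 = e^(3t)(cos(2t)·(1,-1) + sin(2t)·(-2,3)), X_2 = e^(3t)(sin(2t)·(1,-1) - cos(2t)·(-2,3)).
General solution: C_1X_1 + C_2X_2.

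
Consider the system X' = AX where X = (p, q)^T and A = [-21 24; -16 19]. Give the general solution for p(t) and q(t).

p(t) = c_1e^(3t) + 3c_2e^(-5t), q(t) = c_1e^(3t) + 2c_2e^(-5t)

Coefficient matrix A = [[-21, 24], [-16, 19]].
Characteristic polynomial det(A - λI) = λ^2 + 2λ - 15 = 0.
Eigenvalues λ = 3, -5.
For λ=3: (A-λI) row 1 is [-24, 24], so an eigenvector is (1, 1).
For λ=-5: (A-λI) row 1 is [-16, 24], so an eigenvector is (3, 2).
General solution: c_1e^(3t)(1,1) + c_2e^(-5t)(3,2).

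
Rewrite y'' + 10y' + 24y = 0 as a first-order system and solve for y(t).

Let x_1 = y, x_2 = y'. Then x_1' = x_2 and x_2' = -24x_1 - 10x_2.
A = [[0,1],[-24,-10]]; det(A-λI) = λ^2 + 10λ + 24.
Eigenvalues λ = -4, -6 with eigenvectors (1,-4), (1,-6).

y(t) = c_1e^(-4t) + c_2e^(-6t)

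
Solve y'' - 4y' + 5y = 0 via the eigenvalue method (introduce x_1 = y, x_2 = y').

y(t) = K_1e^(2t)cos(t) + K_2e^(2t)sin(t)

Let x_1 = y, x_2 = y'. Then x_1' = x_2 and x_2' = -5x_1 + 4x_2.
A = [[0,1],[-5,4]]; det(A-λI) = λ^2 - 4λ + 5.
Eigenvalues λ = 2 ± i.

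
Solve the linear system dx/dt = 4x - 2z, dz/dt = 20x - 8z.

Coefficient matrix A = [[4, -2], [20, -8]].
Characteristic polynomial det(A - λI) = λ^2 + 4λ + 8 = 0.
Eigenvalues λ = -2 ± 2i (complex conjugate pair).
For λ=-2+2i: an eigenvector is (-1,-3) - i(0,-1) = (-1, -3 + i).
A real fundamental pair from Re and Im of e^((-2+2i)t)v: X_1 = e^(-2t)(cos(2t)·(-1,-3) + sin(2t)·(0,-1)), X_2 = e^(-2t)(sin(2t)·(-1,-3) - cos(2t)·(0,-1)).
General solution: C_1X_1 + C_2X_2.

x(t) = -C_1e^(-2t)cos(2t) - C_2e^(-2t)sin(2t), z(t) = -C_1e^(-2t)sin(2t) - 3C_1e^(-2t)cos(2t) - 3C_2e^(-2t)sin(2t) + C_2e^(-2t)cos(2t)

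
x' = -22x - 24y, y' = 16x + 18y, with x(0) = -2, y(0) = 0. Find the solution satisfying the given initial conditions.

x(t) = 4e^(2t) - 6e^(-6t), y(t) = -4e^(2t) + 4e^(-6t)

Coefficient matrix A = [[-22, -24], [16, 18]].
Characteristic polynomial det(A - λI) = λ^2 + 4λ - 12 = 0.
Eigenvalues λ = -6, 2.
For λ=-6: (A-λI) row 1 is [-16, -24], so an eigenvector is (-3, 2).
For λ=2: (A-λI) row 1 is [-24, -24], so an eigenvector is (-1, 1).
General solution: c_1e^(-6t)(-3,2) + c_2e^(2t)(-1,1).
Applying x(0)=-2, y(0)=0 gives c_1=2, c_2=-4.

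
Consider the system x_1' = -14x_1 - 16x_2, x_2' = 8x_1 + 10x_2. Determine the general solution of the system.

x_1(t) = C_1e^(2t) + 2C_2e^(-6t), x_2(t) = -C_1e^(2t) - C_2e^(-6t)

Coefficient matrix A = [[-14, -16], [8, 10]].
Characteristic polynomial det(A - λI) = λ^2 + 4λ - 12 = 0.
Eigenvalues λ = 2, -6.
For λ=2: (A-λI) row 1 is [-16, -16], so an eigenvector is (1, -1).
For λ=-6: (A-λI) row 1 is [-8, -16], so an eigenvector is (2, -1).
General solution: C_1e^(2t)(1,-1) + C_2e^(-6t)(2,-1).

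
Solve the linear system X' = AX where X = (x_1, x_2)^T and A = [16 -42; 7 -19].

Coefficient matrix A = [[16, -42], [7, -19]].
Characteristic polynomial det(A - λI) = λ^2 + 3λ - 10 = 0.
Eigenvalues λ = 2, -5.
For λ=2: (A-λI) row 1 is [14, -42], so an eigenvector is (3, 1).
For λ=-5: (A-λI) row 1 is [21, -42], so an eigenvector is (-2, -1).
General solution: K_1e^(2t)(3,1) + K_2e^(-5t)(-2,-1).

x_1(t) = 3K_1e^(2t) - 2K_2e^(-5t), x_2(t) = K_1e^(2t) - K_2e^(-5t)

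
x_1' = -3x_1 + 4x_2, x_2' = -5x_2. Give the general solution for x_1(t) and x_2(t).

Coefficient matrix A = [[-3, 4], [0, -5]].
Characteristic polynomial det(A - λI) = λ^2 + 8λ + 15 = 0.
Eigenvalues λ = -5, -3.
For λ=-5: (A-λI) row 1 is [2, 4], so an eigenvector is (-2, 1).
For λ=-3: (A-λI) row 1 is [0, 4], so an eigenvector is (1, 0).
General solution: c_1e^(-5t)(-2,1) + c_2e^(-3t)(1,0).

x_1(t) = -2c_1e^(-5t) + c_2e^(-3t), x_2(t) = c_1e^(-5t)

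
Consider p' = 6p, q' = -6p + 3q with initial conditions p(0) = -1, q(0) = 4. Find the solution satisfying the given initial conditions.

p(t) = -e^(6t), q(t) = 2e^(6t) + 2e^(3t)

Coefficient matrix A = [[6, 0], [-6, 3]].
Characteristic polynomial det(A - λI) = λ^2 - 9λ + 18 = 0.
Eigenvalues λ = 6, 3.
For λ=6: (A-λI) row 2 is [-6, -3], so an eigenvector is (-1, 2).
For λ=3: (A-λI) row 1 is [3, 0], so an eigenvector is (0, -1).
General solution: C_1e^(6t)(-1,2) + C_2e^(3t)(0,-1).
Applying p(0)=-1, q(0)=4 gives C_1=1, C_2=-2.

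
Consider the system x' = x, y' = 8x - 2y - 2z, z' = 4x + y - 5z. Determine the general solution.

x(t) = K_3e^(t), y(t) = K_1e^(-4t) + 2K_2e^(-3t) + 2K_3e^(t), z(t) = K_1e^(-4t) + K_2e^(-3t) + K_3e^(t)

Coefficient matrix A = [[1, 0, 0], [8, -2, -2], [4, 1, -5]].
det(A - λI) = 0 gives eigenvalues λ = -4, -3, 1.
For λ=-4: eigenvector (0,1,1).
For λ=-3: eigenvector (0,2,1).
For λ=1: eigenvector (1,2,1).
General solution: K_1e^(-4t)(0,1,1) + K_2e^(-3t)(0,2,1) + K_3e^(t)(1,2,1).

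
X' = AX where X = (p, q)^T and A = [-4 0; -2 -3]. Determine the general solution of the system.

Coefficient matrix A = [[-4, 0], [-2, -3]].
Characteristic polynomial det(A - λI) = λ^2 + 7λ + 12 = 0.
Eigenvalues λ = -3, -4.
For λ=-3: (A-λI) row 1 is [-1, 0], so an eigenvector is (0, -1).
For λ=-4: (A-λI) row 2 is [-2, 1], so an eigenvector is (1, 2).
General solution: K_1e^(-3t)(0,-1) + K_2e^(-4t)(1,2).

p(t) = K_2e^(-4t), q(t) = -K_1e^(-3t) + 2K_2e^(-4t)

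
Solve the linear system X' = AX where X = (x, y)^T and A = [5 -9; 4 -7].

x(t) = 3C_1e^(-t) + 3C_2te^(-t) + 2C_2e^(-t), y(t) = 2C_1e^(-t) + 2C_2te^(-t) + C_2e^(-t)

Coefficient matrix A = [[5, -9], [4, -7]].
Characteristic polynomial det(A - λI) = λ^2 + 2λ + 1 = 0.
Single eigenvalue λ = -1 with algebraic multiplicity 2.
Eigenvector v = (3,2); generalized eigenvector w with (A-λI)w=v is (2,1).
General solution: e^(-t)[C_1·v + C_2·(t·v + w)].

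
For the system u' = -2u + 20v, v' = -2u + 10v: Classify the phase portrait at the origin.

A = [[-2,20],[-2,10]]; det(A-λI) = λ^2 - 8λ + 20.
λ = 4 ± 2i: positive real part.

unstable spiral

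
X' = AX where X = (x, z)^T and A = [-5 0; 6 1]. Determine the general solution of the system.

x(t) = -C_2e^(-5t), z(t) = -C_1e^(t) + C_2e^(-5t)

Coefficient matrix A = [[-5, 0], [6, 1]].
Characteristic polynomial det(A - λI) = λ^2 + 4λ - 5 = 0.
Eigenvalues λ = 1, -5.
For λ=1: (A-λI) row 1 is [-6, 0], so an eigenvector is (0, -1).
For λ=-5: (A-λI) row 2 is [6, 6], so an eigenvector is (-1, 1).
General solution: C_1e^(t)(0,-1) + C_2e^(-5t)(-1,1).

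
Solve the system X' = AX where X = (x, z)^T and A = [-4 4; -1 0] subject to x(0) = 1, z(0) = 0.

x(t) = -2te^(-2t) + e^(-2t), z(t) = -te^(-2t)

Coefficient matrix A = [[-4, 4], [-1, 0]].
Characteristic polynomial det(A - λI) = λ^2 + 4λ + 4 = 0.
Single eigenvalue λ = -2 with algebraic multiplicity 2.
Eigenvector v = (-2,-1); generalized eigenvector w with (A-λI)w=v is (3,1).
General solution: e^(-2t)[c_1·v + c_2·(t·v + w)].
Applying x(0)=1, z(0)=0 gives c_1=1, c_2=1.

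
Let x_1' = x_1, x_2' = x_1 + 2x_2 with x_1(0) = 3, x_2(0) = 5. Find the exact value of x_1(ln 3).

9

A = [[1,0],[1,2]]; eigenvalues λ = 2, 1.
Eigenvectors: (0,1) for λ=2, (-1,1) for λ=1.
From the initial condition, c_1 = 8, c_2 = -3.
x_1(ln 3) = (8)(3^2)(0) + (-3)(3^1)(-1) = 9.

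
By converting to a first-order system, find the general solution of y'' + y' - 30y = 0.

y(t) = c_1e^(5t) + c_2e^(-6t)

Let x_1 = y, x_2 = y'. Then x_1' = x_2 and x_2' = 30x_1 - x_2.
A = [[0,1],[30,-1]]; det(A-λI) = λ^2 + λ - 30.
Eigenvalues λ = 5, -6 with eigenvectors (1,5), (1,-6).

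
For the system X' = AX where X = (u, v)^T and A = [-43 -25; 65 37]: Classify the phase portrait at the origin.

A = [[-43,-25],[65,37]]; det(A-λI) = λ^2 + 6λ + 34.
λ = -3 ± 5i: negative real part.

stable spiral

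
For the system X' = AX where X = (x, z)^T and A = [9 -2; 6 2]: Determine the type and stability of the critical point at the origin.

unstable node

A = [[9,-2],[6,2]]; det(A-λI) = λ^2 - 11λ + 30.
λ = 6, 5: both positive.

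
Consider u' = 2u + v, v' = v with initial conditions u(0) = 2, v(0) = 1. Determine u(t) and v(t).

u(t) = 3e^(2t) - e^(t), v(t) = e^(t)

Coefficient matrix A = [[2, 1], [0, 1]].
Characteristic polynomial det(A - λI) = λ^2 - 3λ + 2 = 0.
Eigenvalues λ = 1, 2.
For λ=1: (A-λI) row 1 is [1, 1], so an eigenvector is (-1, 1).
For λ=2: (A-λI) row 1 is [0, 1], so an eigenvector is (1, 0).
General solution: c_1e^(t)(-1,1) + c_2e^(2t)(1,0).
Applying u(0)=2, v(0)=1 gives c_1=1, c_2=3.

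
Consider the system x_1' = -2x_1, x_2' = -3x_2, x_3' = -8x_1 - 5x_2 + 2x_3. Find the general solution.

Coefficient matrix A = [[-2, 0, 0], [0, -3, 0], [-8, -5, 2]].
det(A - λI) = 0 gives eigenvalues λ = -2, 2, -3.
For λ=-2: eigenvector (1,0,2).
For λ=2: eigenvector (0,0,1).
For λ=-3: eigenvector (0,1,1).
General solution: c_1e^(-2t)(1,0,2) + c_2e^(2t)(0,0,1) + c_3e^(-3t)(0,1,1).

x_1(t) = c_1e^(-2t), x_2(t) = c_3e^(-3t), x_3(t) = 2c_1e^(-2t) + c_2e^(2t) + c_3e^(-3t)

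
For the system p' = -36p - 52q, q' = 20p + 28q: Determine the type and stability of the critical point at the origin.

stable spiral

A = [[-36,-52],[20,28]]; det(A-λI) = λ^2 + 8λ + 32.
λ = -4 ± 4i: negative real part.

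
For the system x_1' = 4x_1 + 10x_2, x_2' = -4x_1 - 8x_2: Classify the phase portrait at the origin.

stable spiral

A = [[4,10],[-4,-8]]; det(A-λI) = λ^2 + 4λ + 8.
λ = -2 ± 2i: negative real part.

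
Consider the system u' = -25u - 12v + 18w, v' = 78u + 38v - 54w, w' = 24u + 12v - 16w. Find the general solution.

Coefficient matrix A = [[-25, -12, 18], [78, 38, -54], [24, 12, -16]].
det(A - λI) = 0 gives eigenvalues λ = 2, -1, -4.
For λ=2: eigenvector (0,3,2).
For λ=-1: eigenvector (1,-2,0).
For λ=-4: eigenvector (-2,5,1).
General solution: K_1e^(2t)(0,3,2) + K_2e^(-t)(1,-2,0) + K_3e^(-4t)(-2,5,1).

u(t) = K_2e^(-t) - 2K_3e^(-4t), v(t) = 3K_1e^(2t) - 2K_2e^(-t) + 5K_3e^(-4t), w(t) = 2K_1e^(2t) + K_3e^(-4t)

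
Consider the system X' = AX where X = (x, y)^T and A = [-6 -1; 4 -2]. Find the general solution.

Coefficient matrix A = [[-6, -1], [4, -2]].
Characteristic polynomial det(A - λI) = λ^2 + 8λ + 16 = 0.
Single eigenvalue λ = -4 with algebraic multiplicity 2.
Eigenvector v = (1,-2); generalized eigenvector w with (A-λI)w=v is (-1,1).
General solution: e^(-4t)[K_1·v + K_2·(t·v + w)].

x(t) = K_1e^(-4t) + K_2te^(-4t) - K_2e^(-4t), y(t) = -2K_1e^(-4t) - 2K_2te^(-4t) + K_2e^(-4t)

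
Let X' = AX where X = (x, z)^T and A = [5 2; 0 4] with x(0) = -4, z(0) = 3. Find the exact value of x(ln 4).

512

A = [[5,2],[0,4]]; eigenvalues λ = 5, 4.
Eigenvectors: (1,0) for λ=5, (-2,1) for λ=4.
From the initial condition, c_1 = 2, c_2 = 3.
x(ln 4) = (2)(4^5)(1) + (3)(4^4)(-2) = 512.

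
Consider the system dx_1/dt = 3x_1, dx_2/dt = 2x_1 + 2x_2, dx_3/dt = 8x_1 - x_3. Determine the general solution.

x_1(t) = C_1e^(3t), x_2(t) = 2C_1e^(3t) + C_2e^(2t), x_3(t) = 2C_1e^(3t) + C_3e^(-t)

Coefficient matrix A = [[3, 0, 0], [2, 2, 0], [8, 0, -1]].
det(A - λI) = 0 gives eigenvalues λ = 3, 2, -1.
For λ=3: eigenvector (1,2,2).
For λ=2: eigenvector (0,1,0).
For λ=-1: eigenvector (0,0,1).
General solution: C_1e^(3t)(1,2,2) + C_2e^(2t)(0,1,0) + C_3e^(-t)(0,0,1).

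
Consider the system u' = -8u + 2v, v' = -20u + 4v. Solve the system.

Coefficient matrix A = [[-8, 2], [-20, 4]].
Characteristic polynomial det(A - λI) = λ^2 + 4λ + 8 = 0.
Eigenvalues λ = -2 ± 2i (complex conjugate pair).
For λ=-2+2i: an eigenvector is (-1,-3) - i(0,1) = (-1, -3 - i).
A real fundamental pair from Re and Im of e^((-2+2i)t)v: X_1 = e^(-2t)(cos(2t)·(-1,-3) + sin(2t)·(0,1)), X_2 = e^(-2t)(sin(2t)·(-1,-3) - cos(2t)·(0,1)).
General solution: K_1X_1 + K_2X_2.

u(t) = -K_1e^(-2t)cos(2t) - K_2e^(-2t)sin(2t), v(t) = K_1e^(-2t)sin(2t) - 3K_1e^(-2t)cos(2t) - 3K_2e^(-2t)sin(2t) - K_2e^(-2t)cos(2t)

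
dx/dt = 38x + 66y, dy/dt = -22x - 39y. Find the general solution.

x(t) = -3K_1e^(-6t) + 2K_2e^(5t), y(t) = 2K_1e^(-6t) - K_2e^(5t)

Coefficient matrix A = [[38, 66], [-22, -39]].
Characteristic polynomial det(A - λI) = λ^2 + λ - 30 = 0.
Eigenvalues λ = -6, 5.
For λ=-6: (A-λI) row 1 is [44, 66], so an eigenvector is (-3, 2).
For λ=5: (A-λI) row 1 is [33, 66], so an eigenvector is (2, -1).
General solution: K_1e^(-6t)(-3,2) + K_2e^(5t)(2,-1).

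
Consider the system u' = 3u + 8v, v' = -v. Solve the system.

Coefficient matrix A = [[3, 8], [0, -1]].
Characteristic polynomial det(A - λI) = λ^2 - 2λ - 3 = 0.
Eigenvalues λ = -1, 3.
For λ=-1: (A-λI) row 1 is [4, 8], so an eigenvector is (2, -1).
For λ=3: (A-λI) row 1 is [0, 8], so an eigenvector is (1, 0).
General solution: c_1e^(-t)(2,-1) + c_2e^(3t)(1,0).

u(t) = 2c_1e^(-t) + c_2e^(3t), v(t) = -c_1e^(-t)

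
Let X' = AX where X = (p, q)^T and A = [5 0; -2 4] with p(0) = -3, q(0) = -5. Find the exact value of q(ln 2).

A = [[5,0],[-2,4]]; eigenvalues λ = 4, 5.
Eigenvectors: (0,1) for λ=4, (1,-2) for λ=5.
From the initial condition, c_1 = -11, c_2 = -3.
q(ln 2) = (-11)(2^4)(1) + (-3)(2^5)(-2) = 16.

16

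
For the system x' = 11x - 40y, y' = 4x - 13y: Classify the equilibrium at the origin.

stable spiral

A = [[11,-40],[4,-13]]; det(A-λI) = λ^2 + 2λ + 17.
λ = -1 ± 4i: negative real part.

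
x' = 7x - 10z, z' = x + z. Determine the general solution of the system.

Coefficient matrix A = [[7, -10], [1, 1]].
Characteristic polynomial det(A - λI) = λ^2 - 8λ + 17 = 0.
Eigenvalues λ = 4 ± i (complex conjugate pair).
For λ=4+i: an eigenvector is (3,1) - i(-1,0) = (3 + i, 1).
A real fundamental pair from Re and Im of e^((4+i)t)v: X_1 = e^(4t)(cos(t)·(3,1) + sin(t)·(-1,0)), X_2 = e^(4t)(sin(t)·(3,1) - cos(t)·(-1,0)).
General solution: K_1X_1 + K_2X_2.

x(t) = -K_1e^(4t)sin(t) + 3K_1e^(4t)cos(t) + 3K_2e^(4t)sin(t) + K_2e^(4t)cos(t), z(t) = K_1e^(4t)cos(t) + K_2e^(4t)sin(t)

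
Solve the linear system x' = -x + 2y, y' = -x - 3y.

x(t) = -c_1e^(-2t)sin(t) - c_1e^(-2t)cos(t) - c_2e^(-2t)sin(t) + c_2e^(-2t)cos(t), y(t) = c_1e^(-2t)sin(t) - c_2e^(-2t)cos(t)

Coefficient matrix A = [[-1, 2], [-1, -3]].
Characteristic polynomial det(A - λI) = λ^2 + 4λ + 5 = 0.
Eigenvalues λ = -2 ± i (complex conjugate pair).
For λ=-2+i: an eigenvector is (-1,0) - i(-1,1) = (-1 + i, 0 - i).
A real fundamental pair from Re and Im of e^((-2+i)t)v: X_1 = e^(-2t)(cos(t)·(-1,0) + sin(t)·(-1,1)), X_2 = e^(-2t)(sin(t)·(-1,0) - cos(t)·(-1,1)).
General solution: c_1X_1 + c_2X_2.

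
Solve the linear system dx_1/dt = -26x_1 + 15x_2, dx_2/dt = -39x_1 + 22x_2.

Coefficient matrix A = [[-26, 15], [-39, 22]].
Characteristic polynomial det(A - λI) = λ^2 + 4λ + 13 = 0.
Eigenvalues λ = -2 ± 3i (complex conjugate pair).
For λ=-2+3i: an eigenvector is (2,3) - i(-1,-2) = (2 + i, 3 + 2i).
A real fundamental pair from Re and Im of e^((-2+3i)t)v: X_1 = e^(-2t)(cos(3t)·(2,3) + sin(3t)·(-1,-2)), X_2 = e^(-2t)(sin(3t)·(2,3) - cos(3t)·(-1,-2)).
General solution: c_1X_1 + c_2X_2.

x_1(t) = -c_1e^(-2t)sin(3t) + 2c_1e^(-2t)cos(3t) + 2c_2e^(-2t)sin(3t) + c_2e^(-2t)cos(3t), x_2(t) = -2c_1e^(-2t)sin(3t) + 3c_1e^(-2t)cos(3t) + 3c_2e^(-2t)sin(3t) + 2c_2e^(-2t)cos(3t)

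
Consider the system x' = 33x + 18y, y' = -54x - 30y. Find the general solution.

x(t) = -C_1e^(-3t) - 2C_2e^(6t), y(t) = 2C_1e^(-3t) + 3C_2e^(6t)

Coefficient matrix A = [[33, 18], [-54, -30]].
Characteristic polynomial det(A - λI) = λ^2 - 3λ - 18 = 0.
Eigenvalues λ = -3, 6.
For λ=-3: (A-λI) row 1 is [36, 18], so an eigenvector is (-1, 2).
For λ=6: (A-λI) row 1 is [27, 18], so an eigenvector is (-2, 3).
General solution: C_1e^(-3t)(-1,2) + C_2e^(6t)(-2,3).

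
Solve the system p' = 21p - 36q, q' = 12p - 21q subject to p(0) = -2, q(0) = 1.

Coefficient matrix A = [[21, -36], [12, -21]].
Characteristic polynomial det(A - λI) = λ^2 - 9 = 0.
Eigenvalues λ = -3, 3.
For λ=-3: (A-λI) row 1 is [24, -36], so an eigenvector is (-3, -2).
For λ=3: (A-λI) row 1 is [18, -36], so an eigenvector is (2, 1).
General solution: c_1e^(-3t)(-3,-2) + c_2e^(3t)(2,1).
Applying p(0)=-2, q(0)=1 gives c_1=-4, c_2=-7.

p(t) = -14e^(3t) + 12e^(-3t), q(t) = -7e^(3t) + 8e^(-3t)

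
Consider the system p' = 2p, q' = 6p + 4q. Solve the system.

p(t) = C_1e^(2t), q(t) = -3C_1e^(2t) - C_2e^(4t)

Coefficient matrix A = [[2, 0], [6, 4]].
Characteristic polynomial det(A - λI) = λ^2 - 6λ + 8 = 0.
Eigenvalues λ = 2, 4.
For λ=2: (A-λI) row 2 is [6, 2], so an eigenvector is (1, -3).
For λ=4: (A-λI) row 1 is [-2, 0], so an eigenvector is (0, -1).
General solution: C_1e^(2t)(1,-3) + C_2e^(4t)(0,-1).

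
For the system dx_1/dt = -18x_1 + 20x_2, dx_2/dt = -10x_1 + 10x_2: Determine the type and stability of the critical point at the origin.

A = [[-18,20],[-10,10]]; det(A-λI) = λ^2 + 8λ + 20.
λ = -4 ± 2i: negative real part.

stable spiral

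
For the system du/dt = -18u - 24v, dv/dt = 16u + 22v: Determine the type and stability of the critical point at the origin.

A = [[-18,-24],[16,22]]; det(A-λI) = λ^2 - 4λ - 12.
λ = 6, -2: opposite signs.

saddle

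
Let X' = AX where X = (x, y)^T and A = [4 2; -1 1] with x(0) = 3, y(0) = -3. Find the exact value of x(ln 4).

48

A = [[4,2],[-1,1]]; eigenvalues λ = 3, 2.
Eigenvectors: (2,-1) for λ=3, (-1,1) for λ=2.
From the initial condition, c_1 = 0, c_2 = -3.
x(ln 4) = (0)(4^3)(2) + (-3)(4^2)(-1) = 48.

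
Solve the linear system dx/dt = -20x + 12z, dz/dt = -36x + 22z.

Coefficient matrix A = [[-20, 12], [-36, 22]].
Characteristic polynomial det(A - λI) = λ^2 - 2λ - 8 = 0.
Eigenvalues λ = -2, 4.
For λ=-2: (A-λI) row 1 is [-18, 12], so an eigenvector is (2, 3).
For λ=4: (A-λI) row 1 is [-24, 12], so an eigenvector is (1, 2).
General solution: K_1e^(-2t)(2,3) + K_2e^(4t)(1,2).

x(t) = 2K_1e^(-2t) + K_2e^(4t), z(t) = 3K_1e^(-2t) + 2K_2e^(4t)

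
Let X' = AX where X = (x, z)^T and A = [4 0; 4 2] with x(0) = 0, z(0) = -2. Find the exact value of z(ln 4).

A = [[4,0],[4,2]]; eigenvalues λ = 2, 4.
Eigenvectors: (0,1) for λ=2, (1,2) for λ=4.
From the initial condition, c_1 = -2, c_2 = 0.
z(ln 4) = (-2)(4^2)(1) + (0)(4^4)(2) = -32.

-32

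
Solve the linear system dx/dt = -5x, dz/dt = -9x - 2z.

x(t) = -c_2e^(-5t), z(t) = -c_1e^(-2t) - 3c_2e^(-5t)

Coefficient matrix A = [[-5, 0], [-9, -2]].
Characteristic polynomial det(A - λI) = λ^2 + 7λ + 10 = 0.
Eigenvalues λ = -2, -5.
For λ=-2: (A-λI) row 1 is [-3, 0], so an eigenvector is (0, -1).
For λ=-5: (A-λI) row 2 is [-9, 3], so an eigenvector is (-1, -3).
General solution: c_1e^(-2t)(0,-1) + c_2e^(-5t)(-1,-3).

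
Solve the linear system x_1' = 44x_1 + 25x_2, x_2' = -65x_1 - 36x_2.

x_1(t) = 2C_1e^(4t)sin(5t) - C_1e^(4t)cos(5t) - C_2e^(4t)sin(5t) - 2C_2e^(4t)cos(5t), x_2(t) = -3C_1e^(4t)sin(5t) + 2C_1e^(4t)cos(5t) + 2C_2e^(4t)sin(5t) + 3C_2e^(4t)cos(5t)

Coefficient matrix A = [[44, 25], [-65, -36]].
Characteristic polynomial det(A - λI) = λ^2 - 8λ + 41 = 0.
Eigenvalues λ = 4 ± 5i (complex conjugate pair).
For λ=4+5i: an eigenvector is (-1,2) - i(2,-3) = (-1 - 2i, 2 + 3i).
A real fundamental pair from Re and Im of e^((4+5i)t)v: X_1 = e^(4t)(cos(5t)·(-1,2) + sin(5t)·(2,-3)), X_2 = e^(4t)(sin(5t)·(-1,2) - cos(5t)·(2,-3)).
General solution: C_1X_1 + C_2X_2.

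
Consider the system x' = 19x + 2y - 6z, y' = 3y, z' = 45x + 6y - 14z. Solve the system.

x(t) = c_1e^(t) - 2c_2e^(4t) + c_3e^(3t), y(t) = c_3e^(3t), z(t) = 3c_1e^(t) - 5c_2e^(4t) + 3c_3e^(3t)

Coefficient matrix A = [[19, 2, -6], [0, 3, 0], [45, 6, -14]].
det(A - λI) = 0 gives eigenvalues λ = 1, 4, 3.
For λ=1: eigenvector (1,0,3).
For λ=4: eigenvector (-2,0,-5).
For λ=3: eigenvector (1,1,3).
General solution: c_1e^(t)(1,0,3) + c_2e^(4t)(-2,0,-5) + c_3e^(3t)(1,1,3).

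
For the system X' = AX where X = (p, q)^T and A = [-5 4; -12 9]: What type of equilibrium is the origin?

unstable node

A = [[-5,4],[-12,9]]; det(A-λI) = λ^2 - 4λ + 3.
λ = 3, 1: both positive.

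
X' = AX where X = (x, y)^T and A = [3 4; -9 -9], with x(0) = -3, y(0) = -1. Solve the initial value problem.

x(t) = -22te^(-3t) - 3e^(-3t), y(t) = 33te^(-3t) - e^(-3t)

Coefficient matrix A = [[3, 4], [-9, -9]].
Characteristic polynomial det(A - λI) = λ^2 + 6λ + 9 = 0.
Single eigenvalue λ = -3 with algebraic multiplicity 2.
Eigenvector v = (2,-3); generalized eigenvector w with (A-λI)w=v is (-1,2).
General solution: e^(-3t)[C_1·v + C_2·(t·v + w)].
Applying x(0)=-3, y(0)=-1 gives C_1=-7, C_2=-11.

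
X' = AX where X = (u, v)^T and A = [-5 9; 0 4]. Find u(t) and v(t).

u(t) = -C_1e^(4t) + C_2e^(-5t), v(t) = -C_1e^(4t)

Coefficient matrix A = [[-5, 9], [0, 4]].
Characteristic polynomial det(A - λI) = λ^2 + λ - 20 = 0.
Eigenvalues λ = 4, -5.
For λ=4: (A-λI) row 1 is [-9, 9], so an eigenvector is (-1, -1).
For λ=-5: (A-λI) row 1 is [0, 9], so an eigenvector is (1, 0).
General solution: C_1e^(4t)(-1,-1) + C_2e^(-5t)(1,0).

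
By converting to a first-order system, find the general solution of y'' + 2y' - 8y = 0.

Let x_1 = y, x_2 = y'. Then x_1' = x_2 and x_2' = 8x_1 - 2x_2.
A = [[0,1],[8,-2]]; det(A-λI) = λ^2 + 2λ - 8.
Eigenvalues λ = 2, -4 with eigenvectors (1,2), (1,-4).

y(t) = C_1e^(2t) + C_2e^(-4t)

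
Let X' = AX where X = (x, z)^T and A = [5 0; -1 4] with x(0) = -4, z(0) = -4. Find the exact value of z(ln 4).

2048

A = [[5,0],[-1,4]]; eigenvalues λ = 4, 5.
Eigenvectors: (0,-1) for λ=4, (1,-1) for λ=5.
From the initial condition, c_1 = 8, c_2 = -4.
z(ln 4) = (8)(4^4)(-1) + (-4)(4^5)(-1) = 2048.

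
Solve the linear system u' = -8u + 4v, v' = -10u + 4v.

u(t) = c_1e^(-2t)sin(2t) - c_1e^(-2t)cos(2t) - c_2e^(-2t)sin(2t) - c_2e^(-2t)cos(2t), v(t) = 2c_1e^(-2t)sin(2t) - c_1e^(-2t)cos(2t) - c_2e^(-2t)sin(2t) - 2c_2e^(-2t)cos(2t)

Coefficient matrix A = [[-8, 4], [-10, 4]].
Characteristic polynomial det(A - λI) = λ^2 + 4λ + 8 = 0.
Eigenvalues λ = -2 ± 2i (complex conjugate pair).
For λ=-2+2i: an eigenvector is (-1,-1) - i(1,2) = (-1 - i, -1 - 2i).
A real fundamental pair from Re and Im of e^((-2+2i)t)v: X_1 = e^(-2t)(cos(2t)·(-1,-1) + sin(2t)·(1,2)), X_2 = e^(-2t)(sin(2t)·(-1,-1) - cos(2t)·(1,2)).
General solution: c_1X_1 + c_2X_2.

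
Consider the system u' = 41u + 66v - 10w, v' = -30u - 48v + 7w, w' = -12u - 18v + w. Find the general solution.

u(t) = -3K_1e^(-3t) - 2K_2e^(-2t) - 4K_3e^(-t), v(t) = 2K_1e^(-3t) + K_2e^(-2t) + 3K_3e^(-t), w(t) = -2K_2e^(-2t) + 3K_3e^(-t)

Coefficient matrix A = [[41, 66, -10], [-30, -48, 7], [-12, -18, 1]].
det(A - λI) = 0 gives eigenvalues λ = -3, -2, -1.
For λ=-3: eigenvector (-3,2,0).
For λ=-2: eigenvector (-2,1,-2).
For λ=-1: eigenvector (-4,3,3).
General solution: K_1e^(-3t)(-3,2,0) + K_2e^(-2t)(-2,1,-2) + K_3e^(-t)(-4,3,3).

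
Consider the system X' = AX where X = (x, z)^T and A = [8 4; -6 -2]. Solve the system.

x(t) = K_1e^(4t) - 2K_2e^(2t), z(t) = -K_1e^(4t) + 3K_2e^(2t)

Coefficient matrix A = [[8, 4], [-6, -2]].
Characteristic polynomial det(A - λI) = λ^2 - 6λ + 8 = 0.
Eigenvalues λ = 4, 2.
For λ=4: (A-λI) row 1 is [4, 4], so an eigenvector is (1, -1).
For λ=2: (A-λI) row 1 is [6, 4], so an eigenvector is (-2, 3).
General solution: K_1e^(4t)(1,-1) + K_2e^(2t)(-2,3).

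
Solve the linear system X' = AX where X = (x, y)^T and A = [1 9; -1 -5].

x(t) = -3c_1e^(-2t) - 3c_2te^(-2t) + 2c_2e^(-2t), y(t) = c_1e^(-2t) + c_2te^(-2t) - c_2e^(-2t)

Coefficient matrix A = [[1, 9], [-1, -5]].
Characteristic polynomial det(A - λI) = λ^2 + 4λ + 4 = 0.
Single eigenvalue λ = -2 with algebraic multiplicity 2.
Eigenvector v = (-3,1); generalized eigenvector w with (A-λI)w=v is (2,-1).
General solution: e^(-2t)[c_1·v + c_2·(t·v + w)].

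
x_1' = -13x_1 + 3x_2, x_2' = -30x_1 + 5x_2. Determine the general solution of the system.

x_1(t) = -C_1e^(-4t)sin(3t) + C_2e^(-4t)cos(3t), x_2(t) = -3C_1e^(-4t)sin(3t) - C_1e^(-4t)cos(3t) - C_2e^(-4t)sin(3t) + 3C_2e^(-4t)cos(3t)

Coefficient matrix A = [[-13, 3], [-30, 5]].
Characteristic polynomial det(A - λI) = λ^2 + 8λ + 25 = 0.
Eigenvalues λ = -4 ± 3i (complex conjugate pair).
For λ=-4+3i: an eigenvector is (0,-1) - i(-1,-3) = (0 + i, -1 + 3i).
A real fundamental pair from Re and Im of e^((-4+3i)t)v: X_1 = e^(-4t)(cos(3t)·(0,-1) + sin(3t)·(-1,-3)), X_2 = e^(-4t)(sin(3t)·(0,-1) - cos(3t)·(-1,-3)).
General solution: C_1X_1 + C_2X_2.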